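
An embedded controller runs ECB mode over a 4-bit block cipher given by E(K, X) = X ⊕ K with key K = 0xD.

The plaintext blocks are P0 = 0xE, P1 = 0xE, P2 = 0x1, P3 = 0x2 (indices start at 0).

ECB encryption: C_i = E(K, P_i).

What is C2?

C2: E(K, 0x1) = 0xC.

C2 = 0xC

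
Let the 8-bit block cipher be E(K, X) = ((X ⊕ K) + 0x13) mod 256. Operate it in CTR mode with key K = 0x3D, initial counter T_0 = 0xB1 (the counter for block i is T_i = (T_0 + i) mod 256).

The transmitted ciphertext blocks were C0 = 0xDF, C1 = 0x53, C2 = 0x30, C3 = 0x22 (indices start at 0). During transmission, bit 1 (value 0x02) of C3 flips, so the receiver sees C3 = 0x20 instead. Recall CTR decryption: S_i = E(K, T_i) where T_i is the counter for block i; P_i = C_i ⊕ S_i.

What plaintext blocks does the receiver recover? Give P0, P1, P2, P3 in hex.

Only C3 changed, to 0x20. In CTR, a change in C_i flips the same bit in P_i only; the keystream is unaffected. Decrypting the received ciphertext:
P0: T = 0xB1, S = E(K, T) = 0x9F; 0xDF ⊕ 0x9F = 0x40.
P1: T = 0xB2, S = E(K, T) = 0xA2; 0x53 ⊕ 0xA2 = 0xF1.
P2: T = 0xB3, S = E(K, T) = 0xA1; 0x30 ⊕ 0xA1 = 0x91.
P3: T = 0xB4, S = E(K, T) = 0x9C; 0x20 ⊕ 0x9C = 0xBC.
Blocks that differ from the original plaintext: P3.

P0 = 0x40, P1 = 0xF1, P2 = 0x91, P3 = 0xBC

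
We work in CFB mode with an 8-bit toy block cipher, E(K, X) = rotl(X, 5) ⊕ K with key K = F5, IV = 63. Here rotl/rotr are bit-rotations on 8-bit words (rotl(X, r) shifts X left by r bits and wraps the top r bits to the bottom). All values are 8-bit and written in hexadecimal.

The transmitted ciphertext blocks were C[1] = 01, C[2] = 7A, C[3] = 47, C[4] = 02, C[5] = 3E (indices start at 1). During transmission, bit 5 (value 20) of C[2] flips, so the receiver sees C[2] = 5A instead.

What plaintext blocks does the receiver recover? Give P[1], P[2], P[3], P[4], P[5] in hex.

CFB decryption: P_i = C_i ⊕ E(K, C_{i−1}), with C_{0} = IV.
Only C[2] changed, to 5A. In CFB, a change in C_i flips the same bit in P_i and garbles P_{i+1}. Decrypting the received ciphertext:
P[1]: E(K, 63) = 99; 01 ⊕ 99 = 98.
P[2]: E(K, 01) = D5; 5A ⊕ D5 = 8F.
P[3]: E(K, 5A) = BE; 47 ⊕ BE = F9.
P[4]: E(K, 47) = 1D; 02 ⊕ 1D = 1F.
P[5]: E(K, 02) = B5; 3E ⊕ B5 = 8B.
Blocks that differ from the original plaintext: P[2], P[3].

P[1] = 98, P[2] = 8F, P[3] = F9, P[4] = 1F, P[5] = 8B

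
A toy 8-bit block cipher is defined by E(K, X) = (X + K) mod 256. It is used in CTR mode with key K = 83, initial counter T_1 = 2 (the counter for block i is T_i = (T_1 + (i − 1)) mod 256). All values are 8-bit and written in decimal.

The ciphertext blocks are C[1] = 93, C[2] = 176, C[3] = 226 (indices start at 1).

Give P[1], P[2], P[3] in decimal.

CTR decryption: S_i = E(K, T_i) where T_i is the counter for block i; P_i = C_i ⊕ S_i.
P[1]: T = 2, S = E(K, T) = 85; 93 ⊕ 85 = 8.
P[2]: T = 3, S = E(K, T) = 86; 176 ⊕ 86 = 230.
P[3]: T = 4, S = E(K, T) = 87; 226 ⊕ 87 = 181.

P[1] = 8, P[2] = 230, P[3] = 181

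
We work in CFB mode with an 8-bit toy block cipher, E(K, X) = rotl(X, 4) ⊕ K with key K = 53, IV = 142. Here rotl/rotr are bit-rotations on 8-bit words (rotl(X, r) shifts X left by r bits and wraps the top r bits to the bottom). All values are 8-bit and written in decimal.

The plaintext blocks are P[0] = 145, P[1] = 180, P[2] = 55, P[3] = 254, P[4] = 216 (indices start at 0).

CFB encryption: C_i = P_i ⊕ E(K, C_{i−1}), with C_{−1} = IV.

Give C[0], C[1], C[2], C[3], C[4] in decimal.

C[0]: E(K, 142) = 221; 145 ⊕ 221 = 76.
C[1]: E(K, 76) = 241; 180 ⊕ 241 = 69.
C[2]: E(K, 69) = 97; 55 ⊕ 97 = 86.
C[3]: E(K, 86) = 80; 254 ⊕ 80 = 174.
C[4]: E(K, 174) = 223; 216 ⊕ 223 = 7.

C[0] = 76, C[1] = 69, C[2] = 86, C[3] = 174, C[4] = 7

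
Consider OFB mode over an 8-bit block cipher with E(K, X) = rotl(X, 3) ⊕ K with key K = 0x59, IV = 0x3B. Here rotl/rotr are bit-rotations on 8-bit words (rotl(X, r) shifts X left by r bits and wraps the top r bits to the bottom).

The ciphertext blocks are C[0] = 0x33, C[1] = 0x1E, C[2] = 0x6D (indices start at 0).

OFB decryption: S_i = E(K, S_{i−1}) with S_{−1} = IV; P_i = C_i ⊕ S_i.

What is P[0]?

P[0] = 0xB3

P[0]: S = E(K, 0x3B) = 0x80; 0x33 ⊕ 0x80 = 0xB3.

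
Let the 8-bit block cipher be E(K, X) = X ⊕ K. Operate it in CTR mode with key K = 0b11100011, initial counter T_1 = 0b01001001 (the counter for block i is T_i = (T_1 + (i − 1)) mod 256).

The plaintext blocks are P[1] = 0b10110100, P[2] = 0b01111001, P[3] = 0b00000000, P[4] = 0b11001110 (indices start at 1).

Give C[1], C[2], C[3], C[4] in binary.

CTR encryption: S_i = E(K, T_i) where T_i is the counter for block i; C_i = P_i ⊕ S_i.
C[1]: T = 0b01001001, S = E(K, T) = 0b10101010; 0b10110100 ⊕ 0b10101010 = 0b00011110.
C[2]: T = 0b01001010, S = E(K, T) = 0b10101001; 0b01111001 ⊕ 0b10101001 = 0b11010000.
C[3]: T = 0b01001011, S = E(K, T) = 0b10101000; 0b00000000 ⊕ 0b10101000 = 0b10101000.
C[4]: T = 0b01001100, S = E(K, T) = 0b10101111; 0b11001110 ⊕ 0b10101111 = 0b01100001.

C[1] = 0b00011110, C[2] = 0b11010000, C[3] = 0b10101000, C[4] = 0b01100001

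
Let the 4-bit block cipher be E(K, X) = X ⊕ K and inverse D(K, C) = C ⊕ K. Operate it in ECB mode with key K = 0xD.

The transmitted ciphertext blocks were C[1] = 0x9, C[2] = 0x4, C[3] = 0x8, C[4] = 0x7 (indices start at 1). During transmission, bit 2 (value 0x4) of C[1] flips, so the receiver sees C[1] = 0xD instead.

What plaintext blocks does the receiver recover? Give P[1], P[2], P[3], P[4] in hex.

P[1] = 0x0, P[2] = 0x9, P[3] = 0x5, P[4] = 0xA

ECB decryption: P_i = D(K, C_i).
Only C[1] changed, to 0xD. In ECB, a change in C_i affects only P_i. Decrypting the received ciphertext:
P[1]: D(K, 0xD) = 0x0.
P[2]: D(K, 0x4) = 0x9.
P[3]: D(K, 0x8) = 0x5.
P[4]: D(K, 0x7) = 0xA.
Blocks that differ from the original plaintext: P[1].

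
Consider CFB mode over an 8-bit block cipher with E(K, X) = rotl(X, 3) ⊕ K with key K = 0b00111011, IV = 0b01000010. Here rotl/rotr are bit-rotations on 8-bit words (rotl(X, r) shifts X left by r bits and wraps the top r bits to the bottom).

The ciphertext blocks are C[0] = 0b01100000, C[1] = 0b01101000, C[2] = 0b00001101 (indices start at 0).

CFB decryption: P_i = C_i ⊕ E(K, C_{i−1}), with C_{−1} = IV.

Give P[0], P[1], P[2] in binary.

P[0]: E(K, 0b01000010) = 0b00101001; 0b01100000 ⊕ 0b00101001 = 0b01001001.
P[1]: E(K, 0b01100000) = 0b00111000; 0b01101000 ⊕ 0b00111000 = 0b01010000.
P[2]: E(K, 0b01101000) = 0b01111000; 0b00001101 ⊕ 0b01111000 = 0b01110101.

P[0] = 0b01001001, P[1] = 0b01010000, P[2] = 0b01110101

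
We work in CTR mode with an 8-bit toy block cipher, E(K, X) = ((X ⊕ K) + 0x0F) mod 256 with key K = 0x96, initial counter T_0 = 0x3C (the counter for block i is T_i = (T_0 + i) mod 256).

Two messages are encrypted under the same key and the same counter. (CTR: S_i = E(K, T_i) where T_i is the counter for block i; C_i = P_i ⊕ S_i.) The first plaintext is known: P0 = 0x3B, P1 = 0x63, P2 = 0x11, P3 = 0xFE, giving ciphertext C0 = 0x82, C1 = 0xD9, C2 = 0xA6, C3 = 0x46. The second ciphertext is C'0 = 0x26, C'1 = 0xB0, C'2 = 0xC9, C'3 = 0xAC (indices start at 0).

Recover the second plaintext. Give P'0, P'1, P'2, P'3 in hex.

In CTR with a reused counter, both messages share the same keystream S_i, so C_i ⊕ C'_i = P_i ⊕ P'_i and thus P'_i = P_i ⊕ C_i ⊕ C'_i.
P'0: 0x3B ⊕ 0x82 ⊕ 0x26 = 0x9F.
P'1: 0x63 ⊕ 0xD9 ⊕ 0xB0 = 0x0A.
P'2: 0x11 ⊕ 0xA6 ⊕ 0xC9 = 0x7E.
P'3: 0xFE ⊕ 0x46 ⊕ 0xAC = 0x14.

P'0 = 0x9F, P'1 = 0x0A, P'2 = 0x7E, P'3 = 0x14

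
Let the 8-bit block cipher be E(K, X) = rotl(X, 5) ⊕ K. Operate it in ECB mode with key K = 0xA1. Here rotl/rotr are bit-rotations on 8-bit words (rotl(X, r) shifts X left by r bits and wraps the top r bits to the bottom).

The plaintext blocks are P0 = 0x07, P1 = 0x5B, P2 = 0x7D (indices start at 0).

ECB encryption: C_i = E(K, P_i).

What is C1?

C1: E(K, 0x5B) = 0xCA.

C1 = 0xCA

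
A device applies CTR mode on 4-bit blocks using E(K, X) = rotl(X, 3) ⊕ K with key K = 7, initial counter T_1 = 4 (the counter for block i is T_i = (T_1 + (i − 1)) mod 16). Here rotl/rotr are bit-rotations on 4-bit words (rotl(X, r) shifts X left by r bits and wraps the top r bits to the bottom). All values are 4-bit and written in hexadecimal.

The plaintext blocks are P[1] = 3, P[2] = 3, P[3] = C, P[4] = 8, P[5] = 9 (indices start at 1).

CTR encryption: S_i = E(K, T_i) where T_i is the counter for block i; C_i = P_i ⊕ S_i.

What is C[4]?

C[4] = 4

C[1]: T = 4, S = E(K, T) = 5; 3 ⊕ 5 = 6.
C[2]: T = 5, S = E(K, T) = D; 3 ⊕ D = E.
C[3]: T = 6, S = E(K, T) = 4; C ⊕ 4 = 8.
C[4]: T = 7, S = E(K, T) = C; 8 ⊕ C = 4.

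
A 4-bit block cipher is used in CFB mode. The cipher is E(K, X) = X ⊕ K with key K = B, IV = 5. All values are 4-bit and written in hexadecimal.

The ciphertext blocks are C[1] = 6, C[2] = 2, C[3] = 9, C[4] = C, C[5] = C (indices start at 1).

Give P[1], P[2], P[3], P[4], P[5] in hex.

CFB decryption: P_i = C_i ⊕ E(K, C_{i−1}), with C_{0} = IV.
P[1]: E(K, 5) = E; 6 ⊕ E = 8.
P[2]: E(K, 6) = D; 2 ⊕ D = F.
P[3]: E(K, 2) = 9; 9 ⊕ 9 = 0.
P[4]: E(K, 9) = 2; C ⊕ 2 = E.
P[5]: E(K, C) = 7; C ⊕ 7 = B.

P[1] = 8, P[2] = F, P[3] = 0, P[4] = E, P[5] = B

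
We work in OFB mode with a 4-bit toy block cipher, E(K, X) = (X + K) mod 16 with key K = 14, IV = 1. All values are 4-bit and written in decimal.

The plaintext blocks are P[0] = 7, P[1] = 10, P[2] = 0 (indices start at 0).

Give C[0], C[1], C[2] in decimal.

C[0] = 8, C[1] = 7, C[2] = 11

OFB encryption: S_i = E(K, S_{i−1}) with S_{−1} = IV; C_i = P_i ⊕ S_i.
C[0]: S = E(K, 1) = 15; 7 ⊕ 15 = 8.
C[1]: S = E(K, 15) = 13; 10 ⊕ 13 = 7.
C[2]: S = E(K, 13) = 11; 0 ⊕ 11 = 11.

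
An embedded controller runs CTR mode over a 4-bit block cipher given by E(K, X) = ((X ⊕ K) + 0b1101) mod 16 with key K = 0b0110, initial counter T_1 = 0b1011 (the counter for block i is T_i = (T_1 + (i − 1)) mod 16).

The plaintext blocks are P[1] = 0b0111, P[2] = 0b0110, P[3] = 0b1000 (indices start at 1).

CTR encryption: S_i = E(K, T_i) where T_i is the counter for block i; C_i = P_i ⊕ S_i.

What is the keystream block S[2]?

C[1]: T = 0b1011, S = E(K, T) = 0b1010; 0b0111 ⊕ 0b1010 = 0b1101.
C[2]: T = 0b1100, S = E(K, T) = 0b0111; 0b0110 ⊕ 0b0111 = 0b0001.
So S[2] = 0b0111.

0b0111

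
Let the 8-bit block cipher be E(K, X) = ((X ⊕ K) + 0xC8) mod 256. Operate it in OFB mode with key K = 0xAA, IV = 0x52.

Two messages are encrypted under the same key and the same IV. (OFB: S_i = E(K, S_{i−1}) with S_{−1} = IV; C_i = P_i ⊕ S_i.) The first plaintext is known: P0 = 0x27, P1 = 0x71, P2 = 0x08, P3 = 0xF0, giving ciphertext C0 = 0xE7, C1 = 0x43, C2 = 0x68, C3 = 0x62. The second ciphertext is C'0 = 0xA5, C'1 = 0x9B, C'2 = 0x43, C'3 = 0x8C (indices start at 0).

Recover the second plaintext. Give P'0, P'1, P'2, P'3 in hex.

In OFB with a reused IV, both messages share the same keystream S_i, so C_i ⊕ C'_i = P_i ⊕ P'_i and thus P'_i = P_i ⊕ C_i ⊕ C'_i.
P'0: 0x27 ⊕ 0xE7 ⊕ 0xA5 = 0x65.
P'1: 0x71 ⊕ 0x43 ⊕ 0x9B = 0xA9.
P'2: 0x08 ⊕ 0x68 ⊕ 0x43 = 0x23.
P'3: 0xF0 ⊕ 0x62 ⊕ 0x8C = 0x1E.

P'0 = 0x65, P'1 = 0xA9, P'2 = 0x23, P'3 = 0x1E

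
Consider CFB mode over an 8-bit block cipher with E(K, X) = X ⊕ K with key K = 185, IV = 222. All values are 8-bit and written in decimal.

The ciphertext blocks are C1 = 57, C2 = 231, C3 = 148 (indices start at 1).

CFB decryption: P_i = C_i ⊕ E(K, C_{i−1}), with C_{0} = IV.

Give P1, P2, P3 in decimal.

P1: E(K, 222) = 103; 57 ⊕ 103 = 94.
P2: E(K, 57) = 128; 231 ⊕ 128 = 103.
P3: E(K, 231) = 94; 148 ⊕ 94 = 202.

P1 = 94, P2 = 103, P3 = 202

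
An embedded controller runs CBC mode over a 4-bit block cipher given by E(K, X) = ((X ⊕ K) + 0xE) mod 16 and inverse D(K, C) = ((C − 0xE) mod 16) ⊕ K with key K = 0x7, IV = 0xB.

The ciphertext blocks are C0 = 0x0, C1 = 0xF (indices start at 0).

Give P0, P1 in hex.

CBC decryption: P_i = D(K, C_i) ⊕ C_{i−1}, with C_{−1} = IV.
P0: D(K, 0x0) = 0x5; 0x5 ⊕ 0xB = 0xE.
P1: D(K, 0xF) = 0x6; 0x6 ⊕ 0x0 = 0x6.

P0 = 0xE, P1 = 0x6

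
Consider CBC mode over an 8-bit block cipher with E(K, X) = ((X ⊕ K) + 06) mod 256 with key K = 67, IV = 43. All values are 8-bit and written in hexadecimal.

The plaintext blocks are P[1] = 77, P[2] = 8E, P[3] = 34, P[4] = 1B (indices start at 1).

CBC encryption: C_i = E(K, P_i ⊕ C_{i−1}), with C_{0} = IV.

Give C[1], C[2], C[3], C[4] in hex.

C[1]: P[1] ⊕ 43 = 34; E(K, 34) = 59.
C[2]: P[2] ⊕ 59 = D7; E(K, D7) = B6.
C[3]: P[3] ⊕ B6 = 82; E(K, 82) = EB.
C[4]: P[4] ⊕ EB = F0; E(K, F0) = 9D.

C[1] = 59, C[2] = B6, C[3] = EB, C[4] = 9D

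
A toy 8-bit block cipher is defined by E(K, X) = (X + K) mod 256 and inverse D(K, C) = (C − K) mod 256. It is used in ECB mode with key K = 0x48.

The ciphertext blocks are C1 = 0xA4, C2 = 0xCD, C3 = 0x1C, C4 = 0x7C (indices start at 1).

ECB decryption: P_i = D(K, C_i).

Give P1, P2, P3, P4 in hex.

P1: D(K, 0xA4) = 0x5C.
P2: D(K, 0xCD) = 0x85.
P3: D(K, 0x1C) = 0xD4.
P4: D(K, 0x7C) = 0x34.

P1 = 0x5C, P2 = 0x85, P3 = 0xD4, P4 = 0x34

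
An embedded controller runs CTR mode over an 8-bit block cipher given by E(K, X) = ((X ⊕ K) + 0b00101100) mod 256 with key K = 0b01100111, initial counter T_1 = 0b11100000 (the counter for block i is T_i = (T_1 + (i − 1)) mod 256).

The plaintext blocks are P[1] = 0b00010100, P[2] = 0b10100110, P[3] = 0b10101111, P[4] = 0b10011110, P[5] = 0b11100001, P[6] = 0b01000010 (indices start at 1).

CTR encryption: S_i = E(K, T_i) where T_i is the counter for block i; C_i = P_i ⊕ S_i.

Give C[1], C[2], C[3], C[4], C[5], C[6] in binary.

C[1] = 0b10100111, C[2] = 0b00010100, C[3] = 0b00011110, C[4] = 0b00101110, C[5] = 0b01001110, C[6] = 0b11101100

C[1]: T = 0b11100000, S = E(K, T) = 0b10110011; 0b00010100 ⊕ 0b10110011 = 0b10100111.
C[2]: T = 0b11100001, S = E(K, T) = 0b10110010; 0b10100110 ⊕ 0b10110010 = 0b00010100.
C[3]: T = 0b11100010, S = E(K, T) = 0b10110001; 0b10101111 ⊕ 0b10110001 = 0b00011110.
C[4]: T = 0b11100011, S = E(K, T) = 0b10110000; 0b10011110 ⊕ 0b10110000 = 0b00101110.
C[5]: T = 0b11100100, S = E(K, T) = 0b10101111; 0b11100001 ⊕ 0b10101111 = 0b01001110.
C[6]: T = 0b11100101, S = E(K, T) = 0b10101110; 0b01000010 ⊕ 0b10101110 = 0b11101100.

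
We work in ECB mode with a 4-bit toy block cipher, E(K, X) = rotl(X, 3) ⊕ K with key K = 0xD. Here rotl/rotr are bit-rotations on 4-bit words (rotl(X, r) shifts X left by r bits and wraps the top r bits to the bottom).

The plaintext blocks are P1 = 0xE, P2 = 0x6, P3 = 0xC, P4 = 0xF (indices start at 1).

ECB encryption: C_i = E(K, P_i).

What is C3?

C3 = 0xB

C3: E(K, 0xC) = 0xB.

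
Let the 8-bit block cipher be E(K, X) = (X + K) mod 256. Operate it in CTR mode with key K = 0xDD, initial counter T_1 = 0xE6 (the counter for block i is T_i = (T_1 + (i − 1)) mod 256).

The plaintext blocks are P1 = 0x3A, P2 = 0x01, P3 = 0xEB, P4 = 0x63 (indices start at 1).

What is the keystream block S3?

0xC5

CTR encryption: S_i = E(K, T_i) where T_i is the counter for block i; C_i = P_i ⊕ S_i.
C1: T = 0xE6, S = E(K, T) = 0xC3; 0x3A ⊕ 0xC3 = 0xF9.
C2: T = 0xE7, S = E(K, T) = 0xC4; 0x01 ⊕ 0xC4 = 0xC5.
C3: T = 0xE8, S = E(K, T) = 0xC5; 0xEB ⊕ 0xC5 = 0x2E.
So S3 = 0xC5.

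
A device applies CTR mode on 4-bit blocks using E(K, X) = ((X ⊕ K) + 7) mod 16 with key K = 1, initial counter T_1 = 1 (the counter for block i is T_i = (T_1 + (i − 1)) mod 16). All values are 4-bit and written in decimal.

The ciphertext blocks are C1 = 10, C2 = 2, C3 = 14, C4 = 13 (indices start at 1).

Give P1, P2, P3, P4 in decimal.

CTR decryption: S_i = E(K, T_i) where T_i is the counter for block i; P_i = C_i ⊕ S_i.
P1: T = 1, S = E(K, T) = 7; 10 ⊕ 7 = 13.
P2: T = 2, S = E(K, T) = 10; 2 ⊕ 10 = 8.
P3: T = 3, S = E(K, T) = 9; 14 ⊕ 9 = 7.
P4: T = 4, S = E(K, T) = 12; 13 ⊕ 12 = 1.

P1 = 13, P2 = 8, P3 = 7, P4 = 1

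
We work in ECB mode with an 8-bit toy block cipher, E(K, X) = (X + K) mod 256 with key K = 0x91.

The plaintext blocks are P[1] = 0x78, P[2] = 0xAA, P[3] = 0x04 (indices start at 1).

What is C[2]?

ECB encryption: C_i = E(K, P_i).
C[2]: E(K, 0xAA) = 0x3B.

C[2] = 0x3B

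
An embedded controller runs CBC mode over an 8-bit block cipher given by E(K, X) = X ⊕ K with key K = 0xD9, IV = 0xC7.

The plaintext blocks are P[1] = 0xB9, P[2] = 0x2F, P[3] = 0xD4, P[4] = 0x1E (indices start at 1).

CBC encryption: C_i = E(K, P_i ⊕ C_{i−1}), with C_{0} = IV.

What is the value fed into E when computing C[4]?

0x42

C[1]: P[1] ⊕ 0xC7 = 0x7E; E(K, 0x7E) = 0xA7.
C[2]: P[2] ⊕ 0xA7 = 0x88; E(K, 0x88) = 0x51.
C[3]: P[3] ⊕ 0x51 = 0x85; E(K, 0x85) = 0x5C.
C[4]: P[4] ⊕ 0x5C = 0x42; E(K, 0x42) = 0x9B.
So the input to E for block [4] is 0x42.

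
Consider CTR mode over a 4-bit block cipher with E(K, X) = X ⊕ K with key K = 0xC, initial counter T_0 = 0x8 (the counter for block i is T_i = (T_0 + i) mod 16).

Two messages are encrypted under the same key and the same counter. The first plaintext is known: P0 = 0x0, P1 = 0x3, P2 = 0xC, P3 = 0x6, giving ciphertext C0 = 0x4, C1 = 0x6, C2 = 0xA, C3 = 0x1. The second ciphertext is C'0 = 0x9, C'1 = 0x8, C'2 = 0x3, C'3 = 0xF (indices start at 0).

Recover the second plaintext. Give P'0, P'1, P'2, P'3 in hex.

P'0 = 0xD, P'1 = 0xD, P'2 = 0x5, P'3 = 0x8

In CTR with a reused counter, both messages share the same keystream S_i, so C_i ⊕ C'_i = P_i ⊕ P'_i and thus P'_i = P_i ⊕ C_i ⊕ C'_i.
P'0: 0x0 ⊕ 0x4 ⊕ 0x9 = 0xD.
P'1: 0x3 ⊕ 0x6 ⊕ 0x8 = 0xD.
P'2: 0xC ⊕ 0xA ⊕ 0x3 = 0x5.
P'3: 0x6 ⊕ 0x1 ⊕ 0xF = 0x8.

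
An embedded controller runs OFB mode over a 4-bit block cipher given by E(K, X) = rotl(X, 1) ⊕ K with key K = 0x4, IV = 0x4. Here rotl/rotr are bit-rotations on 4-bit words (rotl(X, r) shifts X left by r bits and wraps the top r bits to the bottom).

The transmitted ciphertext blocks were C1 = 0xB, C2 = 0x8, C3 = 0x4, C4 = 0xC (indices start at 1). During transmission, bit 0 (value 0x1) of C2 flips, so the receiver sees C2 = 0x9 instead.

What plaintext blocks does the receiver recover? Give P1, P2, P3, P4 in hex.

P1 = 0x7, P2 = 0x4, P3 = 0xB, P4 = 0x7

OFB decryption: S_i = E(K, S_{i−1}) with S_{0} = IV; P_i = C_i ⊕ S_i.
Only C2 changed, to 0x9. In OFB, a change in C_i flips the same bit in P_i only; the keystream is unaffected. Decrypting the received ciphertext:
P1: S = E(K, 0x4) = 0xC; 0xB ⊕ 0xC = 0x7.
P2: S = E(K, 0xC) = 0xD; 0x9 ⊕ 0xD = 0x4.
P3: S = E(K, 0xD) = 0xF; 0x4 ⊕ 0xF = 0xB.
P4: S = E(K, 0xF) = 0xB; 0xC ⊕ 0xB = 0x7.
Blocks that differ from the original plaintext: P2.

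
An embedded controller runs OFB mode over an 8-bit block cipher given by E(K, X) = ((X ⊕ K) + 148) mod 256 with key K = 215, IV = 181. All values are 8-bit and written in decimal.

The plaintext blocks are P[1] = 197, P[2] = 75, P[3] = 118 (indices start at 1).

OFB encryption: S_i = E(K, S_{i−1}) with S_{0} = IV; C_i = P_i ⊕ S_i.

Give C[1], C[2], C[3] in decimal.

C[1] = 51, C[2] = 254, C[3] = 128

C[1]: S = E(K, 181) = 246; 197 ⊕ 246 = 51.
C[2]: S = E(K, 246) = 181; 75 ⊕ 181 = 254.
C[3]: S = E(K, 181) = 246; 118 ⊕ 246 = 128.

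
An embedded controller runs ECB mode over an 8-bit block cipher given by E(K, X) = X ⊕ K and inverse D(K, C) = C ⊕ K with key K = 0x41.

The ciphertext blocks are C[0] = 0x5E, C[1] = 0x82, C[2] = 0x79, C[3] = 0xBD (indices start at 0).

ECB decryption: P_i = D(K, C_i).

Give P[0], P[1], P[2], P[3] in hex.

P[0] = 0x1F, P[1] = 0xC3, P[2] = 0x38, P[3] = 0xFC

P[0]: D(K, 0x5E) = 0x1F.
P[1]: D(K, 0x82) = 0xC3.
P[2]: D(K, 0x79) = 0x38.
P[3]: D(K, 0xBD) = 0xFC.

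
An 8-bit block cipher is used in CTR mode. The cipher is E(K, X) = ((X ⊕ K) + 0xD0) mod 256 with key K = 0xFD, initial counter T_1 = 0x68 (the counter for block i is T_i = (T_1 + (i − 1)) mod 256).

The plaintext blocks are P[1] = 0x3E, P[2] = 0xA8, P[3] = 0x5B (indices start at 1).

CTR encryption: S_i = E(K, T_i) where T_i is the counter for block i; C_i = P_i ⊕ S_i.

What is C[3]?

C[1]: T = 0x68, S = E(K, T) = 0x65; 0x3E ⊕ 0x65 = 0x5B.
C[2]: T = 0x69, S = E(K, T) = 0x64; 0xA8 ⊕ 0x64 = 0xCC.
C[3]: T = 0x6A, S = E(K, T) = 0x67; 0x5B ⊕ 0x67 = 0x3C.

C[3] = 0x3C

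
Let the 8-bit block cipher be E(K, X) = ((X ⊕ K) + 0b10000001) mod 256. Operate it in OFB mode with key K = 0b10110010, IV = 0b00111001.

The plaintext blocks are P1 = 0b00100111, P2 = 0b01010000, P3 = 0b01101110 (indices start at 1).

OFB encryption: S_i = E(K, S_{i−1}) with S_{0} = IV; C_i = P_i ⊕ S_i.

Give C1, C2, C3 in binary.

C1: S = E(K, 0b00111001) = 0b00001100; 0b00100111 ⊕ 0b00001100 = 0b00101011.
C2: S = E(K, 0b00001100) = 0b00111111; 0b01010000 ⊕ 0b00111111 = 0b01101111.
C3: S = E(K, 0b00111111) = 0b00001110; 0b01101110 ⊕ 0b00001110 = 0b01100000.

C1 = 0b00101011, C2 = 0b01101111, C3 = 0b01100000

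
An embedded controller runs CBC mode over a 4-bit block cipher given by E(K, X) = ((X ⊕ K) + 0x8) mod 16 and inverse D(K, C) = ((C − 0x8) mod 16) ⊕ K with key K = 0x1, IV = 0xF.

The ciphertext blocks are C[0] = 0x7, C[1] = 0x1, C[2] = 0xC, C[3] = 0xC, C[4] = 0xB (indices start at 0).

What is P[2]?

CBC decryption: P_i = D(K, C_i) ⊕ C_{i−1}, with C_{−1} = IV.
P[2]: D(K, 0xC) = 0x5; 0x5 ⊕ 0x1 = 0x4.

P[2] = 0x4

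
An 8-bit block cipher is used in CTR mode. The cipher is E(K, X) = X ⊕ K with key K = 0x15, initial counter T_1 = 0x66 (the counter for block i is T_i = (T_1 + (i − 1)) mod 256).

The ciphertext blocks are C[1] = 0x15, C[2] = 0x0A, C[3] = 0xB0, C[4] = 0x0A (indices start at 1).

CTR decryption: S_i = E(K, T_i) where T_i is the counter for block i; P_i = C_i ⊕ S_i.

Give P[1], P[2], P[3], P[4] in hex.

P[1]: T = 0x66, S = E(K, T) = 0x73; 0x15 ⊕ 0x73 = 0x66.
P[2]: T = 0x67, S = E(K, T) = 0x72; 0x0A ⊕ 0x72 = 0x78.
P[3]: T = 0x68, S = E(K, T) = 0x7D; 0xB0 ⊕ 0x7D = 0xCD.
P[4]: T = 0x69, S = E(K, T) = 0x7C; 0x0A ⊕ 0x7C = 0x76.

P[1] = 0x66, P[2] = 0x78, P[3] = 0xCD, P[4] = 0x76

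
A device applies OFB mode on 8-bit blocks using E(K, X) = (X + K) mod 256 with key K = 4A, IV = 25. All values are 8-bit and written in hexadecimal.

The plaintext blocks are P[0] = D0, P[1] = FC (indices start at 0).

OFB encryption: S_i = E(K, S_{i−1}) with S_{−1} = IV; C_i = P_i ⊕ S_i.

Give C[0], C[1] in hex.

C[0]: S = E(K, 25) = 6F; D0 ⊕ 6F = BF.
C[1]: S = E(K, 6F) = B9; FC ⊕ B9 = 45.

C[0] = BF, C[1] = 45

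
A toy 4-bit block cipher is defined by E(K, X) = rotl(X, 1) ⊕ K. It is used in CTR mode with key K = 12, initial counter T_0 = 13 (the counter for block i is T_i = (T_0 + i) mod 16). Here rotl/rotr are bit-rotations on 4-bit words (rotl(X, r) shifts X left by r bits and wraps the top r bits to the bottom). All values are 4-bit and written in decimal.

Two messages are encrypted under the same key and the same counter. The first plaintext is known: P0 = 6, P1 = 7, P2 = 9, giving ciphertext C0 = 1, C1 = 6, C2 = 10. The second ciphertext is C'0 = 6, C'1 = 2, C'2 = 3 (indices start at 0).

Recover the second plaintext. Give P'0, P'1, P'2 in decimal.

In CTR with a reused counter, both messages share the same keystream S_i, so C_i ⊕ C'_i = P_i ⊕ P'_i and thus P'_i = P_i ⊕ C_i ⊕ C'_i.
P'0: 6 ⊕ 1 ⊕ 6 = 1.
P'1: 7 ⊕ 6 ⊕ 2 = 3.
P'2: 9 ⊕ 10 ⊕ 3 = 0.

P'0 = 1, P'1 = 3, P'2 = 0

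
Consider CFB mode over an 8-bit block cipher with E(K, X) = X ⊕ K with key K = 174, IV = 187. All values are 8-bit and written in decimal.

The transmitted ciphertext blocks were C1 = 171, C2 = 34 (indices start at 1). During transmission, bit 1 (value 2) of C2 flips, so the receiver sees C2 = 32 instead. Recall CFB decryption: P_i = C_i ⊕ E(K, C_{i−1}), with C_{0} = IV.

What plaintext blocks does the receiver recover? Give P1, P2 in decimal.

Only C2 changed, to 32. In CFB, a change in C_i flips the same bit in P_i and garbles P_{i+1}. Decrypting the received ciphertext:
P1: E(K, 187) = 21; 171 ⊕ 21 = 190.
P2: E(K, 171) = 5; 32 ⊕ 5 = 37.
Blocks that differ from the original plaintext: P2.

P1 = 190, P2 = 37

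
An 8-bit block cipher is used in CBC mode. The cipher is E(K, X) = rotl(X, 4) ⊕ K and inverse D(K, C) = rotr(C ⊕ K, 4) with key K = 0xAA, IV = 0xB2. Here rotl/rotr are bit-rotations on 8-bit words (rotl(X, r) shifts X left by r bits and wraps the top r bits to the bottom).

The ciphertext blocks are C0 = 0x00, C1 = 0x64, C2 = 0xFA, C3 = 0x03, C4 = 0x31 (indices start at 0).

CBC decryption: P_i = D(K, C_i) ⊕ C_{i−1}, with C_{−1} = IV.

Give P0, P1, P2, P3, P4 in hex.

P0 = 0x18, P1 = 0xEC, P2 = 0x61, P3 = 0x60, P4 = 0xBA

P0: D(K, 0x00) = 0xAA; 0xAA ⊕ 0xB2 = 0x18.
P1: D(K, 0x64) = 0xEC; 0xEC ⊕ 0x00 = 0xEC.
P2: D(K, 0xFA) = 0x05; 0x05 ⊕ 0x64 = 0x61.
P3: D(K, 0x03) = 0x9A; 0x9A ⊕ 0xFA = 0x60.
P4: D(K, 0x31) = 0xB9; 0xB9 ⊕ 0x03 = 0xBA.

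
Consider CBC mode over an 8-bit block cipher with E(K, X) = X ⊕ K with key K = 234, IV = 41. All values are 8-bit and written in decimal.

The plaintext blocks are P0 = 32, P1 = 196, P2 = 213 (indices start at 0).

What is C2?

C2 = 242

CBC encryption: C_i = E(K, P_i ⊕ C_{i−1}), with C_{−1} = IV.
C0: P0 ⊕ 41 = 9; E(K, 9) = 227.
C1: P1 ⊕ 227 = 39; E(K, 39) = 205.
C2: P2 ⊕ 205 = 24; E(K, 24) = 242.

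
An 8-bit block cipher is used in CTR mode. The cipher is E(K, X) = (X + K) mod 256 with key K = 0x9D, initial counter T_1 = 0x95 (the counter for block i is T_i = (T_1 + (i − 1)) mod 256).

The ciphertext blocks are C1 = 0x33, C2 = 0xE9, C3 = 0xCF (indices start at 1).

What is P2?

P2 = 0xDA

CTR decryption: S_i = E(K, T_i) where T_i is the counter for block i; P_i = C_i ⊕ S_i.
P2: T = 0x96, S = E(K, T) = 0x33; 0xE9 ⊕ 0x33 = 0xDA.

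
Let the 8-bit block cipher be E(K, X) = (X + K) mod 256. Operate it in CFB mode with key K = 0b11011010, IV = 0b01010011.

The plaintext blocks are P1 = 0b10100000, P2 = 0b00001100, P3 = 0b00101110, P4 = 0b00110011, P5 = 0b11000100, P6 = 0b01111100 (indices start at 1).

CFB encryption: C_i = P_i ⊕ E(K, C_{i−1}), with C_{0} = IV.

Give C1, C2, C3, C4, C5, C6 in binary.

C1: E(K, 0b01010011) = 0b00101101; 0b10100000 ⊕ 0b00101101 = 0b10001101.
C2: E(K, 0b10001101) = 0b01100111; 0b00001100 ⊕ 0b01100111 = 0b01101011.
C3: E(K, 0b01101011) = 0b01000101; 0b00101110 ⊕ 0b01000101 = 0b01101011.
C4: E(K, 0b01101011) = 0b01000101; 0b00110011 ⊕ 0b01000101 = 0b01110110.
C5: E(K, 0b01110110) = 0b01010000; 0b11000100 ⊕ 0b01010000 = 0b10010100.
C6: E(K, 0b10010100) = 0b01101110; 0b01111100 ⊕ 0b01101110 = 0b00010010.

C1 = 0b10001101, C2 = 0b01101011, C3 = 0b01101011, C4 = 0b01110110, C5 = 0b10010100, C6 = 0b00010010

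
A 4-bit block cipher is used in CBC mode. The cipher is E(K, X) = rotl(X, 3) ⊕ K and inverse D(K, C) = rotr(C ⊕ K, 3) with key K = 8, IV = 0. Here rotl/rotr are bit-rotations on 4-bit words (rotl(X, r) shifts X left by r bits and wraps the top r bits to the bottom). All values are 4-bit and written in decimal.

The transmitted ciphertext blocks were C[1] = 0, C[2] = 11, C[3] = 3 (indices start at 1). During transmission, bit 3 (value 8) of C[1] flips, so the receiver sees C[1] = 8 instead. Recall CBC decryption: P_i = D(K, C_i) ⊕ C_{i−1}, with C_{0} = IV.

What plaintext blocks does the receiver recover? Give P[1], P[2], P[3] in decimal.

P[1] = 0, P[2] = 14, P[3] = 12

Only C[1] changed, to 8. In CBC, a change in C_i garbles P_i and flips the same bit in P_{i+1}. Decrypting the received ciphertext:
P[1]: D(K, 8) = 0; 0 ⊕ 0 = 0.
P[2]: D(K, 11) = 6; 6 ⊕ 8 = 14.
P[3]: D(K, 3) = 7; 7 ⊕ 11 = 12.
Blocks that differ from the original plaintext: P[1], P[2].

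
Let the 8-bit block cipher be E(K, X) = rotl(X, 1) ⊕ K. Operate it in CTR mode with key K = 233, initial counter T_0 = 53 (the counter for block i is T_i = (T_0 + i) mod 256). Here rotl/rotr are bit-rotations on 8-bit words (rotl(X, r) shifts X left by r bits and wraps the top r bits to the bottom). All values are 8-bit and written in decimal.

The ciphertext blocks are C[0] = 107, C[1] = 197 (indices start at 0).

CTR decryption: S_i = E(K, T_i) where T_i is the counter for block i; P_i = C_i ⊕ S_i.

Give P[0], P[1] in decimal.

P[0] = 232, P[1] = 64

P[0]: T = 53, S = E(K, T) = 131; 107 ⊕ 131 = 232.
P[1]: T = 54, S = E(K, T) = 133; 197 ⊕ 133 = 64.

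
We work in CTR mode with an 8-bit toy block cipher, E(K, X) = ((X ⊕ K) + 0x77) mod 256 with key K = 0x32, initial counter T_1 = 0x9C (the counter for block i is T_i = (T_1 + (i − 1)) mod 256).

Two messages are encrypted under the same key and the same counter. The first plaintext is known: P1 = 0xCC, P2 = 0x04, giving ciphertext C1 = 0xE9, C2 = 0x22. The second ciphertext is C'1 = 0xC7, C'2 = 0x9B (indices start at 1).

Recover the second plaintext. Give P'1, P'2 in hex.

P'1 = 0xE2, P'2 = 0xBD

In CTR with a reused counter, both messages share the same keystream S_i, so C_i ⊕ C'_i = P_i ⊕ P'_i and thus P'_i = P_i ⊕ C_i ⊕ C'_i.
P'1: 0xCC ⊕ 0xE9 ⊕ 0xC7 = 0xE2.
P'2: 0x04 ⊕ 0x22 ⊕ 0x9B = 0xBD.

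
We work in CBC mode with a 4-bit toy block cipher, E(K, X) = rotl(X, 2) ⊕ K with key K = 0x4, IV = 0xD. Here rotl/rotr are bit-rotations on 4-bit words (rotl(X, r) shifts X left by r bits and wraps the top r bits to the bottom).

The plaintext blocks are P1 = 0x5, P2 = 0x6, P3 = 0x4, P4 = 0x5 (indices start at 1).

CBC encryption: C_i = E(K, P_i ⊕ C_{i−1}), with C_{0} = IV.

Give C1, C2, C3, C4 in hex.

C1: P1 ⊕ 0xD = 0x8; E(K, 0x8) = 0x6.
C2: P2 ⊕ 0x6 = 0x0; E(K, 0x0) = 0x4.
C3: P3 ⊕ 0x4 = 0x0; E(K, 0x0) = 0x4.
C4: P4 ⊕ 0x4 = 0x1; E(K, 0x1) = 0x0.

C1 = 0x6, C2 = 0x4, C3 = 0x4, C4 = 0x0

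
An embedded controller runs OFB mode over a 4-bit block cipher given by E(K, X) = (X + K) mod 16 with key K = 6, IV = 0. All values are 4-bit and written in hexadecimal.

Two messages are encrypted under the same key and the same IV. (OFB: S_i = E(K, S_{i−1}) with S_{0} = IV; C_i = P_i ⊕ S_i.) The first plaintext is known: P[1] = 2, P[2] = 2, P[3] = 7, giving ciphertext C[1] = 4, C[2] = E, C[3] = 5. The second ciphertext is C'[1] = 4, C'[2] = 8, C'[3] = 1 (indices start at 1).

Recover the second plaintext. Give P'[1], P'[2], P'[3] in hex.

P'[1] = 2, P'[2] = 4, P'[3] = 3

In OFB with a reused IV, both messages share the same keystream S_i, so C_i ⊕ C'_i = P_i ⊕ P'_i and thus P'_i = P_i ⊕ C_i ⊕ C'_i.
P'[1]: 2 ⊕ 4 ⊕ 4 = 2.
P'[2]: 2 ⊕ E ⊕ 8 = 4.
P'[3]: 7 ⊕ 5 ⊕ 1 = 3.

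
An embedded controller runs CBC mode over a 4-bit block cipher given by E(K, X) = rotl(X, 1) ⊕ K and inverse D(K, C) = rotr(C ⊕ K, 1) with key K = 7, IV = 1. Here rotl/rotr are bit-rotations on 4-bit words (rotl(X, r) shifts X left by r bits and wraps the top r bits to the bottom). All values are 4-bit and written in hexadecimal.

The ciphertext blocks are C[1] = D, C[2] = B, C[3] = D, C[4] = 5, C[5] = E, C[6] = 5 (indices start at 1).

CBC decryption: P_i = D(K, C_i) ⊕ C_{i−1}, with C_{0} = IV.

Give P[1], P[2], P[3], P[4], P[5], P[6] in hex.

P[1] = 4, P[2] = B, P[3] = E, P[4] = C, P[5] = 9, P[6] = F

P[1]: D(K, D) = 5; 5 ⊕ 1 = 4.
P[2]: D(K, B) = 6; 6 ⊕ D = B.
P[3]: D(K, D) = 5; 5 ⊕ B = E.
P[4]: D(K, 5) = 1; 1 ⊕ D = C.
P[5]: D(K, E) = C; C ⊕ 5 = 9.
P[6]: D(K, 5) = 1; 1 ⊕ E = F.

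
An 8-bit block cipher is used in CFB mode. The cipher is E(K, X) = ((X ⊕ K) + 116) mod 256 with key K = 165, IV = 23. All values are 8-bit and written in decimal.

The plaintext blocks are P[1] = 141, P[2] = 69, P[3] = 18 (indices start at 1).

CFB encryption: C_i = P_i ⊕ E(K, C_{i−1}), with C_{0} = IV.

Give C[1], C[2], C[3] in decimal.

C[1]: E(K, 23) = 38; 141 ⊕ 38 = 171.
C[2]: E(K, 171) = 130; 69 ⊕ 130 = 199.
C[3]: E(K, 199) = 214; 18 ⊕ 214 = 196.

C[1] = 171, C[2] = 199, C[3] = 196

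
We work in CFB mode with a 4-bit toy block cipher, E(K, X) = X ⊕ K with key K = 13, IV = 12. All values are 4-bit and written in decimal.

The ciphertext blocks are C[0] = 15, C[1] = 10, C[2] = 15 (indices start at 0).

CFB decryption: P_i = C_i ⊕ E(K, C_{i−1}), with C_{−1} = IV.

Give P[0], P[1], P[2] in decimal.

P[0] = 14, P[1] = 8, P[2] = 8

P[0]: E(K, 12) = 1; 15 ⊕ 1 = 14.
P[1]: E(K, 15) = 2; 10 ⊕ 2 = 8.
P[2]: E(K, 10) = 7; 15 ⊕ 7 = 8.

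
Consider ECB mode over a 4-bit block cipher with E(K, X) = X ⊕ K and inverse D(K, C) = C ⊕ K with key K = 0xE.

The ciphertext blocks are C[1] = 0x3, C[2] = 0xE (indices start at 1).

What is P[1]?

ECB decryption: P_i = D(K, C_i).
P[1]: D(K, 0x3) = 0xD.

P[1] = 0xD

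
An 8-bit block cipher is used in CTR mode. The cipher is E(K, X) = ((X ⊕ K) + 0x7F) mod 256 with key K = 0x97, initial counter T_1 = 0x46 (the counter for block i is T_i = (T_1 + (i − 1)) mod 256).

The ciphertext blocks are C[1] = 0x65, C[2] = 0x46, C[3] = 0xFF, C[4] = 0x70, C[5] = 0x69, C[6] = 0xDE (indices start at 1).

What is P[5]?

P[5] = 0x35

CTR decryption: S_i = E(K, T_i) where T_i is the counter for block i; P_i = C_i ⊕ S_i.
P[5]: T = 0x4A, S = E(K, T) = 0x5C; 0x69 ⊕ 0x5C = 0x35.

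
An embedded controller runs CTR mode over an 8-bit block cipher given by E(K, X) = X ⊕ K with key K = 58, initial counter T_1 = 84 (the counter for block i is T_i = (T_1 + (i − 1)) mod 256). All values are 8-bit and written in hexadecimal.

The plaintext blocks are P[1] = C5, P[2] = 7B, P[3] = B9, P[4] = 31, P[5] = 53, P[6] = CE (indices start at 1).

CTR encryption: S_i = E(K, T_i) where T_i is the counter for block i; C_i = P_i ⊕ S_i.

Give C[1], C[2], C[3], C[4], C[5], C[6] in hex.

C[1]: T = 84, S = E(K, T) = DC; C5 ⊕ DC = 19.
C[2]: T = 85, S = E(K, T) = DD; 7B ⊕ DD = A6.
C[3]: T = 86, S = E(K, T) = DE; B9 ⊕ DE = 67.
C[4]: T = 87, S = E(K, T) = DF; 31 ⊕ DF = EE.
C[5]: T = 88, S = E(K, T) = D0; 53 ⊕ D0 = 83.
C[6]: T = 89, S = E(K, T) = D1; CE ⊕ D1 = 1F.

C[1] = 19, C[2] = A6, C[3] = 67, C[4] = EE, C[5] = 83, C[6] = 1F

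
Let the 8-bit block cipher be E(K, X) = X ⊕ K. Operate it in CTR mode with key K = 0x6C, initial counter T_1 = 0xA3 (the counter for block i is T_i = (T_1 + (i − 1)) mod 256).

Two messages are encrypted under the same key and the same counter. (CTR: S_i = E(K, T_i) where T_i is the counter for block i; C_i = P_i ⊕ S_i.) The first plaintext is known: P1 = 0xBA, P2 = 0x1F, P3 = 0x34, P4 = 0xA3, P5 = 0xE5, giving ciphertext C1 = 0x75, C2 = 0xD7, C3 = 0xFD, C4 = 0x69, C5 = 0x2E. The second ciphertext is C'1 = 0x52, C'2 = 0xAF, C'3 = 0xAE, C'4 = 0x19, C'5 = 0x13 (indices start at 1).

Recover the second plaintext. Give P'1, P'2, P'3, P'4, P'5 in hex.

P'1 = 0x9D, P'2 = 0x67, P'3 = 0x67, P'4 = 0xD3, P'5 = 0xD8

In CTR with a reused counter, both messages share the same keystream S_i, so C_i ⊕ C'_i = P_i ⊕ P'_i and thus P'_i = P_i ⊕ C_i ⊕ C'_i.
P'1: 0xBA ⊕ 0x75 ⊕ 0x52 = 0x9D.
P'2: 0x1F ⊕ 0xD7 ⊕ 0xAF = 0x67.
P'3: 0x34 ⊕ 0xFD ⊕ 0xAE = 0x67.
P'4: 0xA3 ⊕ 0x69 ⊕ 0x19 = 0xD3.
P'5: 0xE5 ⊕ 0x2E ⊕ 0x13 = 0xD8.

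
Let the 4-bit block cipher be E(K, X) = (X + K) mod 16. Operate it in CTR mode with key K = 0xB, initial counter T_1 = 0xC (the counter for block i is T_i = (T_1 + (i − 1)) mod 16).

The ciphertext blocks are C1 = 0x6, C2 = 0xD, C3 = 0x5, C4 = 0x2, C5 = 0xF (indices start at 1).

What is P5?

P5 = 0x4

CTR decryption: S_i = E(K, T_i) where T_i is the counter for block i; P_i = C_i ⊕ S_i.
P5: T = 0x0, S = E(K, T) = 0xB; 0xF ⊕ 0xB = 0x4.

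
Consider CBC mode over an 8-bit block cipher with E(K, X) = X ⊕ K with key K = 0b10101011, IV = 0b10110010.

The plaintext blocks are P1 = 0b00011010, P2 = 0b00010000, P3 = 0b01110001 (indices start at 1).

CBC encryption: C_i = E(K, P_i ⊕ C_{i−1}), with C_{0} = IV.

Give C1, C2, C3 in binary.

C1: P1 ⊕ 0b10110010 = 0b10101000; E(K, 0b10101000) = 0b00000011.
C2: P2 ⊕ 0b00000011 = 0b00010011; E(K, 0b00010011) = 0b10111000.
C3: P3 ⊕ 0b10111000 = 0b11001001; E(K, 0b11001001) = 0b01100010.

C1 = 0b00000011, C2 = 0b10111000, C3 = 0b01100010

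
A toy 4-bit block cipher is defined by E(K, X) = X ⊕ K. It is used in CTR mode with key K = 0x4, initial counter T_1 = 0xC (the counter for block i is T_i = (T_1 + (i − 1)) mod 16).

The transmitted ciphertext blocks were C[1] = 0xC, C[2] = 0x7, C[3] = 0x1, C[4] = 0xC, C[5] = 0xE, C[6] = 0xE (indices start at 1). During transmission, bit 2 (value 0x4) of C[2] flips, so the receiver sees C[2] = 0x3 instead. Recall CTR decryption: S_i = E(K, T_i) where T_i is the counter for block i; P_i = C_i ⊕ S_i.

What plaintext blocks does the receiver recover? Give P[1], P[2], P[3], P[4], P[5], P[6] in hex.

P[1] = 0x4, P[2] = 0xA, P[3] = 0xB, P[4] = 0x7, P[5] = 0xA, P[6] = 0xB

Only C[2] changed, to 0x3. In CTR, a change in C_i flips the same bit in P_i only; the keystream is unaffected. Decrypting the received ciphertext:
P[1]: T = 0xC, S = E(K, T) = 0x8; 0xC ⊕ 0x8 = 0x4.
P[2]: T = 0xD, S = E(K, T) = 0x9; 0x3 ⊕ 0x9 = 0xA.
P[3]: T = 0xE, S = E(K, T) = 0xA; 0x1 ⊕ 0xA = 0xB.
P[4]: T = 0xF, S = E(K, T) = 0xB; 0xC ⊕ 0xB = 0x7.
P[5]: T = 0x0, S = E(K, T) = 0x4; 0xE ⊕ 0x4 = 0xA.
P[6]: T = 0x1, S = E(K, T) = 0x5; 0xE ⊕ 0x5 = 0xB.
Blocks that differ from the original plaintext: P[2].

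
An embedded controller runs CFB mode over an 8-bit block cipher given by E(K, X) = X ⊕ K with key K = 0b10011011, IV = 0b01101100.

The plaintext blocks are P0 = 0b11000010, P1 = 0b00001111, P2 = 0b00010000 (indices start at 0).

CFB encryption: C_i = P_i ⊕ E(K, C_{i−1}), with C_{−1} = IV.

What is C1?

C0: E(K, 0b01101100) = 0b11110111; 0b11000010 ⊕ 0b11110111 = 0b00110101.
C1: E(K, 0b00110101) = 0b10101110; 0b00001111 ⊕ 0b10101110 = 0b10100001.

C1 = 0b10100001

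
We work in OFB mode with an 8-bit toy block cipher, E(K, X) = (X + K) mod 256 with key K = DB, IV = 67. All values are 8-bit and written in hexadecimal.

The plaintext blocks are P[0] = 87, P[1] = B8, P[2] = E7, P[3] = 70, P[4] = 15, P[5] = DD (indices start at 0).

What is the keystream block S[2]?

OFB encryption: S_i = E(K, S_{i−1}) with S_{−1} = IV; C_i = P_i ⊕ S_i.
C[0]: S = E(K, 67) = 42; 87 ⊕ 42 = C5.
C[1]: S = E(K, 42) = 1D; B8 ⊕ 1D = A5.
C[2]: S = E(K, 1D) = F8; E7 ⊕ F8 = 1F.
So S[2] = F8.

F8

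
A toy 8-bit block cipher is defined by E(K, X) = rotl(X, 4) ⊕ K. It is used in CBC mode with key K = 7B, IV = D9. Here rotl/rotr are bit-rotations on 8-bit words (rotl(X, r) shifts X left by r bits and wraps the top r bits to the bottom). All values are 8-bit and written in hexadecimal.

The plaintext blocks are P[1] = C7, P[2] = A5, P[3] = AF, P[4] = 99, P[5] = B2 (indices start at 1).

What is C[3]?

C[3] = 09

CBC encryption: C_i = E(K, P_i ⊕ C_{i−1}), with C_{0} = IV.
C[1]: P[1] ⊕ D9 = 1E; E(K, 1E) = 9A.
C[2]: P[2] ⊕ 9A = 3F; E(K, 3F) = 88.
C[3]: P[3] ⊕ 88 = 27; E(K, 27) = 09.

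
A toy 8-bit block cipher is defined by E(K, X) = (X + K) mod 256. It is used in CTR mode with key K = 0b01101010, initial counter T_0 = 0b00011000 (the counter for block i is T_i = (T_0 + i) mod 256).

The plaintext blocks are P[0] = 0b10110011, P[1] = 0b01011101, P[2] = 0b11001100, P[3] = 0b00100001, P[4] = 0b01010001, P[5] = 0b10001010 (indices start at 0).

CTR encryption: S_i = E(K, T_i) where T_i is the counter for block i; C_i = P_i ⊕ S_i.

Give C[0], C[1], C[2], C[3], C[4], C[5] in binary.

C[0]: T = 0b00011000, S = E(K, T) = 0b10000010; 0b10110011 ⊕ 0b10000010 = 0b00110001.
C[1]: T = 0b00011001, S = E(K, T) = 0b10000011; 0b01011101 ⊕ 0b10000011 = 0b11011110.
C[2]: T = 0b00011010, S = E(K, T) = 0b10000100; 0b11001100 ⊕ 0b10000100 = 0b01001000.
C[3]: T = 0b00011011, S = E(K, T) = 0b10000101; 0b00100001 ⊕ 0b10000101 = 0b10100100.
C[4]: T = 0b00011100, S = E(K, T) = 0b10000110; 0b01010001 ⊕ 0b10000110 = 0b11010111.
C[5]: T = 0b00011101, S = E(K, T) = 0b10000111; 0b10001010 ⊕ 0b10000111 = 0b00001101.

C[0] = 0b00110001, C[1] = 0b11011110, C[2] = 0b01001000, C[3] = 0b10100100, C[4] = 0b11010111, C[5] = 0b00001101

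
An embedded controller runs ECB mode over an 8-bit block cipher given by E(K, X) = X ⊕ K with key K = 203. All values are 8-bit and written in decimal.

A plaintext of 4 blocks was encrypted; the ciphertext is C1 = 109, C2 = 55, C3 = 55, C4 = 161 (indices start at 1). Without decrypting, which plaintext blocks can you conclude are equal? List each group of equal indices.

P2 = P3

ECB encrypts each block independently with the same key, so equal ciphertext blocks imply equal plaintext blocks.
C2 = C3 = 55, so P2 = P3.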